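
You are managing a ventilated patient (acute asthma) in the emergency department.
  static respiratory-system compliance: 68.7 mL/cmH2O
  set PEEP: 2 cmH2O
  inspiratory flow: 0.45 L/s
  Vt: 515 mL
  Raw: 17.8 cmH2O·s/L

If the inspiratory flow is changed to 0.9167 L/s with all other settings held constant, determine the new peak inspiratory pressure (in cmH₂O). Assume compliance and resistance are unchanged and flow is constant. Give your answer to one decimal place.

PIP = Vt/C + R·V̇ + PEEP (constant-flow equation of motion).
Only the resistive term changes: ΔPIP = R × ΔV̇ = 17.8 × (0.9167 − 0.45) = 17.8 × 0.4667 = 8.307 cmH2O.
Original PIP = 515/68.7 + 17.8×0.45 + 2 = 17.506 cmH2O; new PIP = 17.506 + (8.307) = 25.813 cmH2O.

25.8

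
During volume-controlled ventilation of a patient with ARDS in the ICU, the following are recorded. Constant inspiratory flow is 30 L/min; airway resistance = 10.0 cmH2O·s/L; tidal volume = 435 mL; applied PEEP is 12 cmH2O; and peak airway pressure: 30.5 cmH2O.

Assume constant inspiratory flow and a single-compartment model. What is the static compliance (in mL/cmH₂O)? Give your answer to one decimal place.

Flow: 30 L/min ÷ 60 = 0.5 L/s.
Equation of motion (constant flow): PIP = Vt/C + R·V̇ + PEEP.
Vt/C = PIP − R·V̇ − PEEP = 30.5 − 10.0×0.5 − 12 = 30.5 − 5.0 − 12 = 13.5 cmH2O.
C = Vt / 13.5 = 435 / 13.5 = 32.222 mL/cmH2O.

32.2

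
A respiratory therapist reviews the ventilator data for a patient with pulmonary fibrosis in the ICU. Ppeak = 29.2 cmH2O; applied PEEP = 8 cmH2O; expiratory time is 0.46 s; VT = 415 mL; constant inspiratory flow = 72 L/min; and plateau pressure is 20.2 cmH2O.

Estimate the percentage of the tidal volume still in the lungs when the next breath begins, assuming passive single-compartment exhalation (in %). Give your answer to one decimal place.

Flow: 72 L/min ÷ 60 = 1.2 L/s.
R = (PIP − Pplat)/V̇ = (29.2 − 20.2) / 1.2 = 9.0/1.2 = 7.5 cmH2O·s/L.
C = Vt/(Pplat − PEEP) = 415.0 / (20.2 − 8) = 415.0/12.2 = 34.016 mL/cmH2O.
τ = R × C = 7.5 × 0.03402 L/cmH2O = 0.2552 s.
Fraction remaining at end-expiration = e^(−Te/τ) = e^(−0.46/0.2552) = 0.1649 → 16.49%.

16.5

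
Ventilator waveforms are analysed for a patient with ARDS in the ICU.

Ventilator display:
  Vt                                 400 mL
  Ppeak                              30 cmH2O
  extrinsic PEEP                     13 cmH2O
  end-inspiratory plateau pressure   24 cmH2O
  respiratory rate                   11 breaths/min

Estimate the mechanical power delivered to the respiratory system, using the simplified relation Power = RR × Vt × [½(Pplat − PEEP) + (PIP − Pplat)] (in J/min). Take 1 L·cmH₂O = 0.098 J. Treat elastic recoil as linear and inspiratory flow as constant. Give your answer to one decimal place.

5.0

Per-breath work = Vt × [½(Pplat−PEEP) + (PIP−Pplat)] = 0.400 × [0.5×11.0 + 6.0] = 0.400 × 11.5 = 4.6 L·cmH2O.
Power = 11 × 4.6 = 50.6 L·cmH2O/min.
× 0.098 J/(L·cmH2O) → 4.959 J/min.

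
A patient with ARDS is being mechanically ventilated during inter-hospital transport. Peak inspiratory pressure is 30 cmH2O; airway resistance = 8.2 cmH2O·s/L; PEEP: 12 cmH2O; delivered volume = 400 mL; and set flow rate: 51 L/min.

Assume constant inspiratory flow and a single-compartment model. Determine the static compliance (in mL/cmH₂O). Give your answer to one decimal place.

Flow: 51 L/min ÷ 60 = 0.85 L/s.
Equation of motion (constant flow): PIP = Vt/C + R·V̇ + PEEP.
Vt/C = PIP − R·V̇ − PEEP = 30 − 8.2×0.85 − 12 = 30 − 6.97 − 12 = 11.03 cmH2O.
C = Vt / 11.03 = 400 / 11.03 = 36.265 mL/cmH2O.

36.3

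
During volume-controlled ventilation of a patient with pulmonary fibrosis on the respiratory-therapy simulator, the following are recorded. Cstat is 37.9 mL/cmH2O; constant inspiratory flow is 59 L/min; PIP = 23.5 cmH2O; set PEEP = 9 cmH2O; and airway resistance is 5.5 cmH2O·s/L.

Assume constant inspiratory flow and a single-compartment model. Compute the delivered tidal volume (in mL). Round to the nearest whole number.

345

Flow: 59 L/min ÷ 60 = 0.9833 L/s.
Equation of motion (constant flow): PIP = Vt/C + R·V̇ + PEEP.
Vt/C = PIP − R·V̇ − PEEP = 23.5 − 5.408 − 9 = 9.092 cmH2O.
Vt = C × 9.092 = 37.9 × 9.092 = 344.59 mL.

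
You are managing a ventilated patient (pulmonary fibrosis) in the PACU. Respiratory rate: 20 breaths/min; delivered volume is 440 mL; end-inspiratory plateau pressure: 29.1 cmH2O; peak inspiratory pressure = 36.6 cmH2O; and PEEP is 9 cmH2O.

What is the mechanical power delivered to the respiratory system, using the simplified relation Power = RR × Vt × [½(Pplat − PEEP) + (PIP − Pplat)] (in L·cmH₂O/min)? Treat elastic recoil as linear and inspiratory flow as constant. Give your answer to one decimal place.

Per-breath work = Vt × [½(Pplat−PEEP) + (PIP−Pplat)] = 0.440 × [0.5×20.1 + 7.5] = 0.440 × 17.55 = 7.722 L·cmH2O.
Power = 20 × 7.722 = 154.44 L·cmH2O/min.

154.4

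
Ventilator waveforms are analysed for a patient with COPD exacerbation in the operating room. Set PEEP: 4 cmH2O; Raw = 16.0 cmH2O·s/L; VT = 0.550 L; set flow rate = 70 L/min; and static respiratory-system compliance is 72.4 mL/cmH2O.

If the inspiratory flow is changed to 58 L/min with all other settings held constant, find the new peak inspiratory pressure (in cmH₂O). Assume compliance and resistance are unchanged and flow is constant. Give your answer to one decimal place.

Flow: 70 L/min ÷ 60 = 1.1667 L/s.
New flow: 58 L/min ÷ 60 = 0.9667 L/s.
PIP = Vt/C + R·V̇ + PEEP (constant-flow equation of motion).
Only the resistive term changes: ΔPIP = R × ΔV̇ = 16.0 × (0.9667 − 1.1667) = 16.0 × -0.2 = -3.2 cmH2O.
Original PIP = 550/72.4 + 16.0×1.1667 + 4 = 30.264 cmH2O; new PIP = 30.264 + (-3.2) = 27.064 cmH2O.

27.1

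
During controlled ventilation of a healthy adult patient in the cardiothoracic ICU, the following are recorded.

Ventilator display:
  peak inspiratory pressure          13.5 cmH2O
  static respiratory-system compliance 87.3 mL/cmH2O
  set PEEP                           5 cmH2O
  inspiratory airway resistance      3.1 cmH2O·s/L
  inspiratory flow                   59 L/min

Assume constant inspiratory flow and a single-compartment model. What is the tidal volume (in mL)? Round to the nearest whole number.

Flow: 59 L/min ÷ 60 = 0.9833 L/s.
Equation of motion (constant flow): PIP = Vt/C + R·V̇ + PEEP.
Vt/C = PIP − R·V̇ − PEEP = 13.5 − 3.048 − 5 = 5.452 cmH2O.
Vt = C × 5.452 = 87.3 × 5.452 = 475.96 mL.

476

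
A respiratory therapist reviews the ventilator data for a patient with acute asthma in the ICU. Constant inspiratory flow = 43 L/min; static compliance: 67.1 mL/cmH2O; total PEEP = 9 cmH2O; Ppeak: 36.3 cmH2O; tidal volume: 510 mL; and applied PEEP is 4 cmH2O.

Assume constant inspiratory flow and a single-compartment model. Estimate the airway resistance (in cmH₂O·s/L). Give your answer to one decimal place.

Flow: 43 L/min ÷ 60 = 0.7167 L/s.
Total PEEP = 9 cmH2O (set 4 + intrinsic 5); this is the baseline alveolar pressure.
Equation of motion (constant flow): PIP = Vt/C + R·V̇ + PEEP.
R·V̇ = PIP − Vt/C − PEEP = 36.3 − 510/67.1 − 9 = 36.3 − 7.601 − 9 = 19.699 cmH2O.
R = 19.699 / 0.7167 = 27.486 cmH2O·s/L.

27.5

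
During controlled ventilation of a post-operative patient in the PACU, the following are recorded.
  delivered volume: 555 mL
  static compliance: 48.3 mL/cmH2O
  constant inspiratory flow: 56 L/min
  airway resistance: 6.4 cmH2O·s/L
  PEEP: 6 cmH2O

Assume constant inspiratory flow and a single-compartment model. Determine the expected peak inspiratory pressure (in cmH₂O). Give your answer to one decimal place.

23.5

Flow: 56 L/min ÷ 60 = 0.9333 L/s.
Equation of motion (constant flow): PIP = Vt/C + R·V̇ + PEEP.
PIP = 555/48.3 + 6.4×0.9333 + 6 = 11.491 + 5.973 + 6 = 23.464 cmH2O.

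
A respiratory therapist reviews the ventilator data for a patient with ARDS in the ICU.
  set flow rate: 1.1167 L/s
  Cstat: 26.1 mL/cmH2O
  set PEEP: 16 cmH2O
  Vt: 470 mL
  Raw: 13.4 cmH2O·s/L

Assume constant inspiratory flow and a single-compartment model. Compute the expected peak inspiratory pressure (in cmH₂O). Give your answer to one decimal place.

49.0

Equation of motion (constant flow): PIP = Vt/C + R·V̇ + PEEP.
PIP = 470/26.1 + 13.4×1.1167 + 16 = 18.008 + 14.964 + 16 = 48.972 cmH2O.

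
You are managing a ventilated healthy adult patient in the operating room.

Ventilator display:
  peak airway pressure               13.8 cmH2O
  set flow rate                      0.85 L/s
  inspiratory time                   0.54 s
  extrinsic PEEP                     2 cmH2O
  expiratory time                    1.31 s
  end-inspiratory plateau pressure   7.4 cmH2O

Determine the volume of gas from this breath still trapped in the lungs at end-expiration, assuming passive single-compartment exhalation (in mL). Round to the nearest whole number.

59

Vt = flow × Ti = 0.85 L/s × 0.54 s × 1000 mL/L = 459.0 mL.
R = (PIP − Pplat)/V̇ = (13.8 − 7.4) / 0.85 = 6.4/0.85 = 7.529 cmH2O·s/L.
C = Vt/(Pplat − PEEP) = 459.0 / (7.4 − 2) = 459.0/5.4 = 85.0 mL/cmH2O.
τ = R × C = 7.529 × 0.085 L/cmH2O = 0.64 s.
Fraction remaining = e^(−Te/τ) = e^(−1.31/0.64) = 0.1291.
Trapped volume = 459.0 × 0.1291 = 59.257 mL.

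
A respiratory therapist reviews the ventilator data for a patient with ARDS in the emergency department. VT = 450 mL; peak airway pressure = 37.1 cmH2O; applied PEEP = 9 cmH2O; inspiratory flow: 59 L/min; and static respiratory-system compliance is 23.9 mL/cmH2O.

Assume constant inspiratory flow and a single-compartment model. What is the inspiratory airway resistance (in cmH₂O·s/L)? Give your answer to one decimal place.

9.4

Flow: 59 L/min ÷ 60 = 0.9833 L/s.
Equation of motion (constant flow): PIP = Vt/C + R·V̇ + PEEP.
R·V̇ = PIP − Vt/C − PEEP = 37.1 − 450/23.9 − 9 = 37.1 − 18.828 − 9 = 9.272 cmH2O.
R = 9.272 / 0.9833 = 9.429 cmH2O·s/L.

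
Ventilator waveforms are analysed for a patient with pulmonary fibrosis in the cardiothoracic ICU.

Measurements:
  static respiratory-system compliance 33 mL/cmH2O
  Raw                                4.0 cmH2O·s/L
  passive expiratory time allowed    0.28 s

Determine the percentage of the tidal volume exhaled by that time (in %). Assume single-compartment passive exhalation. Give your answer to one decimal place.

τ = R × C = 4.0 × 33 mL/cmH2O = 4.0 × 0.033 L/cmH2O = 0.132 s.
Passive exhalation: V(t)/V₀ = e^(−t/τ) = e^(−0.28/0.132) = 0.1199.
Fraction exhaled = 1 − 0.1199 = 0.8801 → 88.01%.

88.0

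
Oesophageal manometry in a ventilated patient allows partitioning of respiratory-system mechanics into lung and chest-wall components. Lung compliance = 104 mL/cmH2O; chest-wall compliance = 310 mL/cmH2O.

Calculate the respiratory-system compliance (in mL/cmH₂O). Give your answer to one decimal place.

77.9

Lung and chest wall are elastances in series: 1/Crs = 1/CL + 1/Ccw.
1/Crs = 1/104 + 1/310 = 0.01284.
Crs = 77.882 mL/cmH2O.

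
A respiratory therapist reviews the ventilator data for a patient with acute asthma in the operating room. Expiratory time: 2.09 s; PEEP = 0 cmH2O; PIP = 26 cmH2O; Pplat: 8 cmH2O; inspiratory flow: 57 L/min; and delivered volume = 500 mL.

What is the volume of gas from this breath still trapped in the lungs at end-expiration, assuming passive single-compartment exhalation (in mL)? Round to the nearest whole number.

86

Flow: 57 L/min ÷ 60 = 0.95 L/s.
R = (PIP − Pplat)/V̇ = (26 − 8) / 0.95 = 18.0/0.95 = 18.947 cmH2O·s/L.
C = Vt/(Pplat − PEEP) = 500.0 / (8 − 0) = 500.0/8.0 = 62.5 mL/cmH2O.
τ = R × C = 18.947 × 0.0625 L/cmH2O = 1.184 s.
Fraction remaining = e^(−Te/τ) = e^(−2.09/1.184) = 0.1712.
Trapped volume = 500.0 × 0.1712 = 85.6 mL.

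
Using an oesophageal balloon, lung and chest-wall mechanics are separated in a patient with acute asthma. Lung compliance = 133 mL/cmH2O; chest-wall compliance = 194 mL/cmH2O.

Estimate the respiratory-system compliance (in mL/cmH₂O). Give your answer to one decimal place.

Lung and chest wall are elastances in series: 1/Crs = 1/CL + 1/Ccw.
1/Crs = 1/133 + 1/194 = 0.01267.
Crs = 78.927 mL/cmH2O.

78.9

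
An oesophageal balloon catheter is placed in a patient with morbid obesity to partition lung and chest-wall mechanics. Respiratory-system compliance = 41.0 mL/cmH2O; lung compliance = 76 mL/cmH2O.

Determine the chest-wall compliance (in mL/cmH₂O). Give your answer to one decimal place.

89.0

1/Ccw = 1/Crs − 1/CL.
1/Ccw = 1/41.0 − 1/76 = 0.01123.
Ccw = 89.047 mL/cmH2O.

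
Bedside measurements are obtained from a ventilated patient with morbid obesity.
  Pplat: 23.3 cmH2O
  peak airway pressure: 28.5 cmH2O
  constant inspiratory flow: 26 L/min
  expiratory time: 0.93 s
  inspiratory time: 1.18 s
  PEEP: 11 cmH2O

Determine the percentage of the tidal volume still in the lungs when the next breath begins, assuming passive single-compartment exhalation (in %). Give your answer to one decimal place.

15.5

Flow: 26 L/min ÷ 60 = 0.4333 L/s.
Vt = flow × Ti = 0.4333 L/s × 1.18 s × 1000 mL/L = 511.29 mL.
R = (PIP − Pplat)/V̇ = (28.5 − 23.3) / 0.4333 = 5.2/0.4333 = 12.001 cmH2O·s/L.
C = Vt/(Pplat − PEEP) = 511.29 / (23.3 − 11) = 511.29/12.3 = 41.568 mL/cmH2O.
τ = R × C = 12.001 × 0.04157 L/cmH2O = 0.4989 s.
Fraction remaining at end-expiration = e^(−Te/τ) = e^(−0.93/0.4989) = 0.155 → 15.5%.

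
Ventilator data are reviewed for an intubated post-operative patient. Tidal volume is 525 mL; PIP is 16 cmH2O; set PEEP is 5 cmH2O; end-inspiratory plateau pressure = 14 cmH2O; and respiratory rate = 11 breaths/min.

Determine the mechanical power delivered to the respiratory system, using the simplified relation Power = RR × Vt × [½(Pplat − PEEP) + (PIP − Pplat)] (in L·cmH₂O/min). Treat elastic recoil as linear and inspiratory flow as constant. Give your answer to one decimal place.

Per-breath work = Vt × [½(Pplat−PEEP) + (PIP−Pplat)] = 0.525 × [0.5×9.0 + 2.0] = 0.525 × 6.5 = 3.413 L·cmH2O.
Power = 11 × 3.413 = 37.543 L·cmH2O/min.

37.5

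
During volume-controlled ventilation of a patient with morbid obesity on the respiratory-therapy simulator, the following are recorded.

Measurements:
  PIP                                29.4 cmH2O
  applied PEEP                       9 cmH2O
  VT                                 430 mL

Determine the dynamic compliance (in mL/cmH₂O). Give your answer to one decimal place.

Dynamic compliance = Vt / (PIP − PEEP) = 430 / (29.4 − 9) = 430 / 20.4 = 21.078 mL/cmH2O.

21.1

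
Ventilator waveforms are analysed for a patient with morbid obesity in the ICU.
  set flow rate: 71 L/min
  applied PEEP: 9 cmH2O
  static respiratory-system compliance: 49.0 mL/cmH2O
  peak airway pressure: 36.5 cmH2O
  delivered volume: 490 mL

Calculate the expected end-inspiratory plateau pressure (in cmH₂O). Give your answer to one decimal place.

Pplat = PEEP + Vt / Cstat = 9 + 490 / 49.0 = 9 + 10.0 = 19.0 cmH2O.

19.0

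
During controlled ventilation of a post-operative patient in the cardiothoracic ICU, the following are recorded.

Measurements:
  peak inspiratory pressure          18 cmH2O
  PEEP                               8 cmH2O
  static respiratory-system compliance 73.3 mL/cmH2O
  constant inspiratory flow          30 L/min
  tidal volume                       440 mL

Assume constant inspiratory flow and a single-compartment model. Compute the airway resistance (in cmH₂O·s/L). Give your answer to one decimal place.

Flow: 30 L/min ÷ 60 = 0.5 L/s.
Equation of motion (constant flow): PIP = Vt/C + R·V̇ + PEEP.
R·V̇ = PIP − Vt/C − PEEP = 18 − 440/73.3 − 8 = 18 − 6.003 − 8 = 3.997 cmH2O.
R = 3.997 / 0.5 = 7.994 cmH2O·s/L.

8.0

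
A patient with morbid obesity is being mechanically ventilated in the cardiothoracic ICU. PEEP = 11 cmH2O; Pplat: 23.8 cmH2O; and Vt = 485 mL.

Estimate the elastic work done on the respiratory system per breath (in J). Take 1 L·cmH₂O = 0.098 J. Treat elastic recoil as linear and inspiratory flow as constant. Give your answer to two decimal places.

0.30

Elastic work ≈ ½ × (Pplat − PEEP) × Vt = 0.5 × (23.8 − 11) × 0.485 L = 0.5 × 12.8 × 0.485 = 3.104 L·cmH2O.
× 0.098 J/(L·cmH2O) → 0.3042 J.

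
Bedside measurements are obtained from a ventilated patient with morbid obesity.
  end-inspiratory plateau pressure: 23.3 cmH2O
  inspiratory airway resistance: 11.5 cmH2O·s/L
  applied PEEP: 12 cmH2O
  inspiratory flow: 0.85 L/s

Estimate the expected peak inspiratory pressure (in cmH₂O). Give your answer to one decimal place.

33.1

PIP = Pplat + Raw × flow = 23.3 + 11.5 × 0.85 = 23.3 + 9.775 = 33.075 cmH2O.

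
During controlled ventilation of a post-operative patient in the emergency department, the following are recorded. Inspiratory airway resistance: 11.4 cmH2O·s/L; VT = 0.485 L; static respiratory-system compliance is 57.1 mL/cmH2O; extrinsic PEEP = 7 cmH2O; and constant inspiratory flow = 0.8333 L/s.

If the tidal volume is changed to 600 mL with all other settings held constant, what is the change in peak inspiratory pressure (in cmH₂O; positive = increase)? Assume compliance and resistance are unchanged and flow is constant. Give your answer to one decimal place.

2.0

PIP = Vt/C + R·V̇ + PEEP (constant-flow equation of motion).
Only the elastic term changes: ΔPIP = ΔVt / C = (600 − 485) / 57.1 = 2.014 cmH2O.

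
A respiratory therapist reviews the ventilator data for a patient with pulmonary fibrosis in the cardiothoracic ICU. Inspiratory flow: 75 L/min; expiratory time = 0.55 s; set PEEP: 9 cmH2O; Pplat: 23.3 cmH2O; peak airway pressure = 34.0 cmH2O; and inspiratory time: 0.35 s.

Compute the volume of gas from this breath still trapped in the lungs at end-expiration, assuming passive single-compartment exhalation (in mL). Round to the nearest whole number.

54

Flow: 75 L/min ÷ 60 = 1.25 L/s.
Vt = flow × Ti = 1.25 L/s × 0.35 s × 1000 mL/L = 437.5 mL.
R = (PIP − Pplat)/V̇ = (34.0 − 23.3) / 1.25 = 10.7/1.25 = 8.56 cmH2O·s/L.
C = Vt/(Pplat − PEEP) = 437.5 / (23.3 − 9) = 437.5/14.3 = 30.594 mL/cmH2O.
τ = R × C = 8.56 × 0.03059 L/cmH2O = 0.2619 s.
Fraction remaining = e^(−Te/τ) = e^(−0.55/0.2619) = 0.1225.
Trapped volume = 437.5 × 0.1225 = 53.594 mL.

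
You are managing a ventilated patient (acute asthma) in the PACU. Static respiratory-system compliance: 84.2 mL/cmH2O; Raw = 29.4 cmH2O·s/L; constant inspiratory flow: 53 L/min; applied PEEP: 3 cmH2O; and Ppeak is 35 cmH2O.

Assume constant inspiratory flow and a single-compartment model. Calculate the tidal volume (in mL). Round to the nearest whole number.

508

Flow: 53 L/min ÷ 60 = 0.8833 L/s.
Equation of motion (constant flow): PIP = Vt/C + R·V̇ + PEEP.
Vt/C = PIP − R·V̇ − PEEP = 35 − 25.969 − 3 = 6.031 cmH2O.
Vt = C × 6.031 = 84.2 × 6.031 = 507.81 mL.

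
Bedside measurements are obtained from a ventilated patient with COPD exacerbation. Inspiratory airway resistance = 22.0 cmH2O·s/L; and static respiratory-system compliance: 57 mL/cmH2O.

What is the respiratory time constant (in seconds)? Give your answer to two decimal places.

1.25

τ = R × C = 22.0 × 57 mL/cmH2O = 22.0 × 0.057 L/cmH2O = 1.254 s.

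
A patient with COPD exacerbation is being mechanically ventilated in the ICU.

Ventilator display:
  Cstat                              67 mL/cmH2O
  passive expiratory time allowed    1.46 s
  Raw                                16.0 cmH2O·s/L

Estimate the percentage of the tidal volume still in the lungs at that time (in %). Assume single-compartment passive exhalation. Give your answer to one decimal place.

τ = R × C = 16.0 × 67 mL/cmH2O = 16.0 × 0.067 L/cmH2O = 1.072 s.
Passive exhalation: V(t)/V₀ = e^(−t/τ) = e^(−1.46/1.072) = 0.2562.
Fraction remaining = 0.2562 → 25.62%.

25.6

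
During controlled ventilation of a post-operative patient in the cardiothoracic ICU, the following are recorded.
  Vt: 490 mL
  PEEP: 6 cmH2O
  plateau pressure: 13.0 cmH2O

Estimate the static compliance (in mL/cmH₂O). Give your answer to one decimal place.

Cstat = Vt / (Pplat − PEEP) = 490 / (13.0 − 6) = 490 / 7.0 = 70.0 mL/cmH2O.

70.0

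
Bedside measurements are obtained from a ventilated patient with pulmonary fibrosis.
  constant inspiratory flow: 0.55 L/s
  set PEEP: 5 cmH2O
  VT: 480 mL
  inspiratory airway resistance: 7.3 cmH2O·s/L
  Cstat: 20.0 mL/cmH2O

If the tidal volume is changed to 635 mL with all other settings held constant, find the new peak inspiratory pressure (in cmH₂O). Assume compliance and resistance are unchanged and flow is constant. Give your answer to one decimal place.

PIP = Vt/C + R·V̇ + PEEP (constant-flow equation of motion).
Only the elastic term changes: ΔPIP = ΔVt / C = (635 − 480) / 20.0 = 7.75 cmH2O.
Original PIP = 480/20.0 + 7.3×0.55 + 5 = 33.015 cmH2O; new PIP = 33.015 + (7.75) = 40.765 cmH2O.

40.8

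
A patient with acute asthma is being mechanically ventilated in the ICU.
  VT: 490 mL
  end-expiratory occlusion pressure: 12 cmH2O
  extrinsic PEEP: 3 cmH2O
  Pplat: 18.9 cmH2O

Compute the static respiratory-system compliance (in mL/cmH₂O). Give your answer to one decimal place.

71.0

End-expiratory occlusion gives total PEEP = 12 cmH2O (intrinsic PEEP = 12 − 3 = 9). Use total PEEP for the elastic gradient.
Cstat = Vt / (Pplat − PEEPtotal) = 490 / (18.9 − 12) = 490 / 6.9 = 71.014 mL/cmH2O.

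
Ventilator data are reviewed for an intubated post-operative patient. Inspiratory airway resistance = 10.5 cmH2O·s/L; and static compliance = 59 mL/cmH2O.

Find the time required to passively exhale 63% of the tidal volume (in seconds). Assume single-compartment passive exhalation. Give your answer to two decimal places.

0.62

τ = R × C = 10.5 × 59 mL/cmH2O = 10.5 × 0.059 L/cmH2O = 0.6195 s.
Exhaled fraction f = 1 − e^(−t/τ) → t = −τ·ln(1 − f) = −0.6195·ln(0.37) = 0.6159 s.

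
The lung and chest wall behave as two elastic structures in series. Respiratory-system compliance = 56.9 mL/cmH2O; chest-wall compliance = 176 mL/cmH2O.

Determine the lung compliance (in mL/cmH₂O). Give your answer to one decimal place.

84.1

1/CL = 1/Crs − 1/Ccw.
1/CL = 1/56.9 − 1/176 = 0.01189.
CL = 84.104 mL/cmH2O.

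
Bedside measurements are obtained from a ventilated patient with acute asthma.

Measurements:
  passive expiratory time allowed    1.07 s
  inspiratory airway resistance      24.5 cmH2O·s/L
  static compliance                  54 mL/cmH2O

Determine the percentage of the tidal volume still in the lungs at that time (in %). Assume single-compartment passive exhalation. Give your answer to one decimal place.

τ = R × C = 24.5 × 54 mL/cmH2O = 24.5 × 0.054 L/cmH2O = 1.323 s.
Passive exhalation: V(t)/V₀ = e^(−t/τ) = e^(−1.07/1.323) = 0.4454.
Fraction remaining = 0.4454 → 44.54%.

44.5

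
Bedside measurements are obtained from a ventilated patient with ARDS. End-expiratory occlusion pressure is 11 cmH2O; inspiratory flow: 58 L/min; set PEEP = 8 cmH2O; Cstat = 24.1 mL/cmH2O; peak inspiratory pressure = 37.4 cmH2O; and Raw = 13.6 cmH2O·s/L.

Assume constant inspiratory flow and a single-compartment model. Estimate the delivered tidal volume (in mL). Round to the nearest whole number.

Flow: 58 L/min ÷ 60 = 0.9667 L/s.
Total PEEP = 11 cmH2O (set 8 + intrinsic 3); this is the baseline alveolar pressure.
Equation of motion (constant flow): PIP = Vt/C + R·V̇ + PEEP.
Vt/C = PIP − R·V̇ − PEEP = 37.4 − 13.147 − 11 = 13.253 cmH2O.
Vt = C × 13.253 = 24.1 × 13.253 = 319.4 mL.

319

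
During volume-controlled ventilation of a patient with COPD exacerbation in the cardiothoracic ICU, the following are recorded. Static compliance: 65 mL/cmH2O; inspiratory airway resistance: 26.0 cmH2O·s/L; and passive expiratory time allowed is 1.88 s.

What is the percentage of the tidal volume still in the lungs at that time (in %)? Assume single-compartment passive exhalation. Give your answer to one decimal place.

32.9

τ = R × C = 26.0 × 65 mL/cmH2O = 26.0 × 0.065 L/cmH2O = 1.69 s.
Passive exhalation: V(t)/V₀ = e^(−t/τ) = e^(−1.88/1.69) = 0.3288.
Fraction remaining = 0.3288 → 32.88%.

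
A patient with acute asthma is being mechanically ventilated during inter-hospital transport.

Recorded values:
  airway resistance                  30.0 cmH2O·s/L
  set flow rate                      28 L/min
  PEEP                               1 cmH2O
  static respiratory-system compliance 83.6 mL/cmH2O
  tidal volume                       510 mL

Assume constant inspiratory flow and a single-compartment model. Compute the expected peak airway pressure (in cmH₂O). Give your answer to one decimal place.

Flow: 28 L/min ÷ 60 = 0.4667 L/s.
Equation of motion (constant flow): PIP = Vt/C + R·V̇ + PEEP.
PIP = 510/83.6 + 30.0×0.4667 + 1 = 6.1 + 14.001 + 1 = 21.101 cmH2O.

21.1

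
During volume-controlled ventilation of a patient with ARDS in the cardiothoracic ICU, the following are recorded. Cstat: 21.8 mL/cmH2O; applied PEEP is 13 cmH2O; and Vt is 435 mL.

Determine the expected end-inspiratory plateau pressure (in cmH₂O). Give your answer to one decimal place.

Pplat = PEEP + Vt / Cstat = 13 + 435 / 21.8 = 13 + 19.954 = 32.954 cmH2O.

33.0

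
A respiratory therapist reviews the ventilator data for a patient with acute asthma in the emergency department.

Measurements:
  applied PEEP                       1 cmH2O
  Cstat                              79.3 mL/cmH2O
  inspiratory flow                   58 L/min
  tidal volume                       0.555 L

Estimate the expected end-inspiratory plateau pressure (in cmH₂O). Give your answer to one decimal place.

8.0

Pplat = PEEP + Vt / Cstat = 1 + 555 / 79.3 = 1 + 6.999 = 7.999 cmH2O.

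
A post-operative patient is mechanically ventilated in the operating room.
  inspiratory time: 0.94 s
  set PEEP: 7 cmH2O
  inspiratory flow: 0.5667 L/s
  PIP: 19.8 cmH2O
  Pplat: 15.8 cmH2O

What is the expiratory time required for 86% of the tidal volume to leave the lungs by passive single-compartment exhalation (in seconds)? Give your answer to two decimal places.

0.84

Vt = flow × Ti = 0.5667 L/s × 0.94 s × 1000 mL/L = 532.7 mL.
R = (PIP − Pplat)/V̇ = (19.8 − 15.8) / 0.5667 = 4.0/0.5667 = 7.058 cmH2O·s/L.
C = Vt/(Pplat − PEEP) = 532.7 / (15.8 − 7) = 532.7/8.8 = 60.534 mL/cmH2O.
τ = R × C = 7.058 × 0.06053 L/cmH2O = 0.4272 s.
t = −τ·ln(1 − 0.86) = −0.4272·ln(0.14) = 0.8399 s.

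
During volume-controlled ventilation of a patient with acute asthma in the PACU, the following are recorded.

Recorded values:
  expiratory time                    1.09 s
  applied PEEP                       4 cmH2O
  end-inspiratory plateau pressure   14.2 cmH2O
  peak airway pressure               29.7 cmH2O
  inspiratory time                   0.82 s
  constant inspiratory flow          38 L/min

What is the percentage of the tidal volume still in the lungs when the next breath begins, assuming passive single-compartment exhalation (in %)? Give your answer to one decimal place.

41.7

Flow: 38 L/min ÷ 60 = 0.6333 L/s.
Vt = flow × Ti = 0.6333 L/s × 0.82 s × 1000 mL/L = 519.31 mL.
R = (PIP − Pplat)/V̇ = (29.7 − 14.2) / 0.6333 = 15.5/0.6333 = 24.475 cmH2O·s/L.
C = Vt/(Pplat − PEEP) = 519.31 / (14.2 − 4) = 519.31/10.2 = 50.913 mL/cmH2O.
τ = R × C = 24.475 × 0.05091 L/cmH2O = 1.246 s.
Fraction remaining at end-expiration = e^(−Te/τ) = e^(−1.09/1.246) = 0.4169 → 41.69%.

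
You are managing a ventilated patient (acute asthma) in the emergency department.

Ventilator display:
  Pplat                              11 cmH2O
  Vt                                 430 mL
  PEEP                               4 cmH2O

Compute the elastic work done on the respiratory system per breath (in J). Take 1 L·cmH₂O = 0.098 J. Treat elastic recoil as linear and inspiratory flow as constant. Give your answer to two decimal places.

Elastic work ≈ ½ × (Pplat − PEEP) × Vt = 0.5 × (11 − 4) × 0.430 L = 0.5 × 7.0 × 0.430 = 1.505 L·cmH2O.
× 0.098 J/(L·cmH2O) → 0.1475 J.

0.15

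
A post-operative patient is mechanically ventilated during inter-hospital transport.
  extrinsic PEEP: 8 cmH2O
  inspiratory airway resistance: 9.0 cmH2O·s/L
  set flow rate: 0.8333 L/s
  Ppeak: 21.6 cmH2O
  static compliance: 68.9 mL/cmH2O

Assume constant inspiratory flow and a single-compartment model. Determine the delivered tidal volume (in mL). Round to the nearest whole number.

420

Equation of motion (constant flow): PIP = Vt/C + R·V̇ + PEEP.
Vt/C = PIP − R·V̇ − PEEP = 21.6 − 7.5 − 8 = 6.1 cmH2O.
Vt = C × 6.1 = 68.9 × 6.1 = 420.29 mL.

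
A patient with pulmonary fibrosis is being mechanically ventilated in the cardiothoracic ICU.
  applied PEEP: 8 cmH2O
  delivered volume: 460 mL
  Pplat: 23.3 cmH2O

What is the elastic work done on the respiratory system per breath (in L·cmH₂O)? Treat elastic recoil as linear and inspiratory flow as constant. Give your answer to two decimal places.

Elastic work ≈ ½ × (Pplat − PEEP) × Vt = 0.5 × (23.3 − 8) × 0.460 L = 0.5 × 15.3 × 0.460 = 3.519 L·cmH2O.

3.52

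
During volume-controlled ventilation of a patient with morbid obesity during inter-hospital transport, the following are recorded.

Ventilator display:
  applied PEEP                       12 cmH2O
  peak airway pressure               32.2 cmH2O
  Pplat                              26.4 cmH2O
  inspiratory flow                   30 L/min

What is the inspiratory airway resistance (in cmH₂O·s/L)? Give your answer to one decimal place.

11.6

Flow: 30 L/min ÷ 60 = 0.5 L/s.
Raw = (PIP − Pplat) / flow = (32.2 − 26.4) / 0.5 = 5.8 / 0.5 = 11.6 cmH2O·s/L.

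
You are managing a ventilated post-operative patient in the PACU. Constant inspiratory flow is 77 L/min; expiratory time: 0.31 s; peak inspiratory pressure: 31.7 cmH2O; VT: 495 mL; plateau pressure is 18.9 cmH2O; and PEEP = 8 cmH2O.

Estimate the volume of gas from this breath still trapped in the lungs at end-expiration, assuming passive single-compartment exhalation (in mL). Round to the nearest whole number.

Flow: 77 L/min ÷ 60 = 1.2833 L/s.
R = (PIP − Pplat)/V̇ = (31.7 − 18.9) / 1.2833 = 12.8/1.2833 = 9.974 cmH2O·s/L.
C = Vt/(Pplat − PEEP) = 495.0 / (18.9 − 8) = 495.0/10.9 = 45.413 mL/cmH2O.
τ = R × C = 9.974 × 0.04541 L/cmH2O = 0.4529 s.
Fraction remaining = e^(−Te/τ) = e^(−0.31/0.4529) = 0.5044.
Trapped volume = 495.0 × 0.5044 = 249.68 mL.

250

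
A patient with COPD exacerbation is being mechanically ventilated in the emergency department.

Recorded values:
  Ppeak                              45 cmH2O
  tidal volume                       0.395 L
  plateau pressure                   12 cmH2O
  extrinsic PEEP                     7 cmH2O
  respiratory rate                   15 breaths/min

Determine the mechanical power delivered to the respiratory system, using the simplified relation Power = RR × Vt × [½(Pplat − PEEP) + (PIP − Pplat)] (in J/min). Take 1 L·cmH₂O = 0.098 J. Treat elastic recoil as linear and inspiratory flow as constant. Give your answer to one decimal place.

20.6

Per-breath work = Vt × [½(Pplat−PEEP) + (PIP−Pplat)] = 0.395 × [0.5×5.0 + 33.0] = 0.395 × 35.5 = 14.023 L·cmH2O.
Power = 15 × 14.023 = 210.35 L·cmH2O/min.
× 0.098 J/(L·cmH2O) → 20.614 J/min.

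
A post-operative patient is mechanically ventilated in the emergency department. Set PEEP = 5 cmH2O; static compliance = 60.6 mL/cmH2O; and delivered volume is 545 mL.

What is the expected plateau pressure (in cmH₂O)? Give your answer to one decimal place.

14.0

Pplat = PEEP + Vt / Cstat = 5 + 545 / 60.6 = 5 + 8.993 = 13.993 cmH2O.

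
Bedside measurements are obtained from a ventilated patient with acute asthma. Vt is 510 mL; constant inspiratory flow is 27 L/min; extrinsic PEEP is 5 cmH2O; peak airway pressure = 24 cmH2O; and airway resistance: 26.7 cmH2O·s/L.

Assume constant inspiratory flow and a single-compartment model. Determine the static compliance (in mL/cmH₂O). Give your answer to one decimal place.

Flow: 27 L/min ÷ 60 = 0.45 L/s.
Equation of motion (constant flow): PIP = Vt/C + R·V̇ + PEEP.
Vt/C = PIP − R·V̇ − PEEP = 24 − 26.7×0.45 − 5 = 24 − 12.015 − 5 = 6.985 cmH2O.
C = Vt / 6.985 = 510 / 6.985 = 73.014 mL/cmH2O.

73.0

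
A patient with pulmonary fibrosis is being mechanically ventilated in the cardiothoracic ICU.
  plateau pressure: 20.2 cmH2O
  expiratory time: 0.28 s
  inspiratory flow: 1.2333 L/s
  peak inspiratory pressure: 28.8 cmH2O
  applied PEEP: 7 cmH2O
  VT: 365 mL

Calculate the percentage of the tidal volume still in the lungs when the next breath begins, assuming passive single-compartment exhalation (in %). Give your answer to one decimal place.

R = (PIP − Pplat)/V̇ = (28.8 − 20.2) / 1.2333 = 8.6/1.2333 = 6.973 cmH2O·s/L.
C = Vt/(Pplat − PEEP) = 365.0 / (20.2 − 7) = 365.0/13.2 = 27.652 mL/cmH2O.
τ = R × C = 6.973 × 0.02765 L/cmH2O = 0.1928 s.
Fraction remaining at end-expiration = e^(−Te/τ) = e^(−0.28/0.1928) = 0.234 → 23.4%.

23.4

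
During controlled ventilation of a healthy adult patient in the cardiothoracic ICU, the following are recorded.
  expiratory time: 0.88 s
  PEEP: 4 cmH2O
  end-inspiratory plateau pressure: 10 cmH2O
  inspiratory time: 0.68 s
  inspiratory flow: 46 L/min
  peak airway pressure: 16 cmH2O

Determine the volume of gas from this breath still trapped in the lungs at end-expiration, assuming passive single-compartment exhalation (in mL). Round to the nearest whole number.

Flow: 46 L/min ÷ 60 = 0.7667 L/s.
Vt = flow × Ti = 0.7667 L/s × 0.68 s × 1000 mL/L = 521.36 mL.
R = (PIP − Pplat)/V̇ = (16 − 10) / 0.7667 = 6.0/0.7667 = 7.826 cmH2O·s/L.
C = Vt/(Pplat − PEEP) = 521.36 / (10 − 4) = 521.36/6.0 = 86.893 mL/cmH2O.
τ = R × C = 7.826 × 0.08689 L/cmH2O = 0.68 s.
Fraction remaining = e^(−Te/τ) = e^(−0.88/0.68) = 0.2741.
Trapped volume = 521.36 × 0.2741 = 142.9 mL.

143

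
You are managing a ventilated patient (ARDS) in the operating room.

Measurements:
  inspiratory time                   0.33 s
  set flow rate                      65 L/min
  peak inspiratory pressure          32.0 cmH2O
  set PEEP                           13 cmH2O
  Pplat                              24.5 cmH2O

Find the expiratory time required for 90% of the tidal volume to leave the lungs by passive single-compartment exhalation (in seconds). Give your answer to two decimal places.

0.50

Flow: 65 L/min ÷ 60 = 1.0833 L/s.
Vt = flow × Ti = 1.0833 L/s × 0.33 s × 1000 mL/L = 357.49 mL.
R = (PIP − Pplat)/V̇ = (32.0 − 24.5) / 1.0833 = 7.5/1.0833 = 6.923 cmH2O·s/L.
C = Vt/(Pplat − PEEP) = 357.49 / (24.5 − 13) = 357.49/11.5 = 31.086 mL/cmH2O.
τ = R × C = 6.923 × 0.03109 L/cmH2O = 0.2152 s.
t = −τ·ln(1 − 0.90) = −0.2152·ln(0.1) = 0.4955 s.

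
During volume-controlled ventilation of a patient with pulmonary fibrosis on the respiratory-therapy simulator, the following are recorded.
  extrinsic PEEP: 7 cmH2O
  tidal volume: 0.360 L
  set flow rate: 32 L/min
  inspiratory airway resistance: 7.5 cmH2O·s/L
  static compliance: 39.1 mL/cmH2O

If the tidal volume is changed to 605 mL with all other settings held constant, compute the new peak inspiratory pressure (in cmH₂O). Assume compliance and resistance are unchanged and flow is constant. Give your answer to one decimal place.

Flow: 32 L/min ÷ 60 = 0.5333 L/s.
PIP = Vt/C + R·V̇ + PEEP (constant-flow equation of motion).
Only the elastic term changes: ΔPIP = ΔVt / C = (605 − 360) / 39.1 = 6.266 cmH2O.
Original PIP = 360/39.1 + 7.5×0.5333 + 7 = 20.207 cmH2O; new PIP = 20.207 + (6.266) = 26.473 cmH2O.

26.5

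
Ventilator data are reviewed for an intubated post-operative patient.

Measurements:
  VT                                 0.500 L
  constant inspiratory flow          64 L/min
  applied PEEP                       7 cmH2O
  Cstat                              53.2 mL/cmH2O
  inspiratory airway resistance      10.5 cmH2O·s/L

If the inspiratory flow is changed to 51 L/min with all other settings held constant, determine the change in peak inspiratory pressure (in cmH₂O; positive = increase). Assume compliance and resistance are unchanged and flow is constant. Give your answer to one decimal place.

-2.3

Flow: 64 L/min ÷ 60 = 1.0667 L/s.
New flow: 51 L/min ÷ 60 = 0.85 L/s.
PIP = Vt/C + R·V̇ + PEEP (constant-flow equation of motion).
Only the resistive term changes: ΔPIP = R × ΔV̇ = 10.5 × (0.85 − 1.0667) = 10.5 × -0.2167 = -2.275 cmH2O.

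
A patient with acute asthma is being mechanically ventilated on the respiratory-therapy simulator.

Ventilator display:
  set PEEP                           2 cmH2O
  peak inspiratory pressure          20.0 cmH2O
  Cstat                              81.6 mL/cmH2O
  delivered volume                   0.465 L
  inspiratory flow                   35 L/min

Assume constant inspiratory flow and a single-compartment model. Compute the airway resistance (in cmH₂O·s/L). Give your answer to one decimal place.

21.1

Flow: 35 L/min ÷ 60 = 0.5833 L/s.
Equation of motion (constant flow): PIP = Vt/C + R·V̇ + PEEP.
R·V̇ = PIP − Vt/C − PEEP = 20.0 − 465/81.6 − 2 = 20.0 − 5.699 − 2 = 12.301 cmH2O.
R = 12.301 / 0.5833 = 21.089 cmH2O·s/L.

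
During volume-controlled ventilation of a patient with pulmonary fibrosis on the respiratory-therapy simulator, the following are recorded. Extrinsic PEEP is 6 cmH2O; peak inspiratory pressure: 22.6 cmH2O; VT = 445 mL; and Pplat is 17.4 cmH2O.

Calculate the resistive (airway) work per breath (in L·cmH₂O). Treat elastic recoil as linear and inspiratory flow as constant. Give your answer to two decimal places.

With constant inspiratory flow the resistive pressure is constant at PIP − Pplat = 22.6 − 17.4 = 5.2 cmH2O, so resistive work = 5.2 × 0.445 = 2.314 L·cmH2O.

2.31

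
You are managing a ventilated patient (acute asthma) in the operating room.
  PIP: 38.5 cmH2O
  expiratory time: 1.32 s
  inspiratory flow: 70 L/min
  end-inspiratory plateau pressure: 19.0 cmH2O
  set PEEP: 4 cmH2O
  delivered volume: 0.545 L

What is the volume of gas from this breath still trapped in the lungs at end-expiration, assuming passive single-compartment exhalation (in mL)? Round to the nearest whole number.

Flow: 70 L/min ÷ 60 = 1.1667 L/s.
R = (PIP − Pplat)/V̇ = (38.5 − 19.0) / 1.1667 = 19.5/1.1667 = 16.714 cmH2O·s/L.
C = Vt/(Pplat − PEEP) = 545.0 / (19.0 − 4) = 545.0/15.0 = 36.333 mL/cmH2O.
τ = R × C = 16.714 × 0.03633 L/cmH2O = 0.6072 s.
Fraction remaining = e^(−Te/τ) = e^(−1.32/0.6072) = 0.1137.
Trapped volume = 545.0 × 0.1137 = 61.967 mL.

62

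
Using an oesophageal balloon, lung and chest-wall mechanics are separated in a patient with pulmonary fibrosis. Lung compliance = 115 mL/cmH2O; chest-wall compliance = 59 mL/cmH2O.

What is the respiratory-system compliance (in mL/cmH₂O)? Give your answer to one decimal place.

39.0

Lung and chest wall are elastances in series: 1/Crs = 1/CL + 1/Ccw.
1/Crs = 1/115 + 1/59 = 0.02564.
Crs = 39.002 mL/cmH2O.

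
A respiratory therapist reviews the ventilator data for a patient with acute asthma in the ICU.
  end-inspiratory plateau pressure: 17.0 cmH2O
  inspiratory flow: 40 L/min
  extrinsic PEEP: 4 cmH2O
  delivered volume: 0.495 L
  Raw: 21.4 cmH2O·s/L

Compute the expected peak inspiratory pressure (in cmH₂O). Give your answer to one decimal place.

Flow: 40 L/min ÷ 60 = 0.6667 L/s.
PIP = Pplat + Raw × flow = 17.0 + 21.4 × 0.6667 = 17.0 + 14.267 = 31.267 cmH2O.

31.3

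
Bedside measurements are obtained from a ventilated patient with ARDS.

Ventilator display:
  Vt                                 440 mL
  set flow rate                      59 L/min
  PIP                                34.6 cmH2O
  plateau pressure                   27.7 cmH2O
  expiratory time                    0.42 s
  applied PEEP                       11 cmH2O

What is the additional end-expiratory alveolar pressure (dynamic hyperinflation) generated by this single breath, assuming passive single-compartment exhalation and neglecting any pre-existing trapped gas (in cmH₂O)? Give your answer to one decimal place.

Flow: 59 L/min ÷ 60 = 0.9833 L/s.
R = (PIP − Pplat)/V̇ = (34.6 − 27.7) / 0.9833 = 6.9/0.9833 = 7.017 cmH2O·s/L.
C = Vt/(Pplat − PEEP) = 440.0 / (27.7 − 11) = 440.0/16.7 = 26.347 mL/cmH2O.
τ = R × C = 7.017 × 0.02635 L/cmH2O = 0.1849 s.
Fraction remaining = e^(−Te/τ) = e^(−0.42/0.1849) = 0.1032; trapped volume = 440.0 × 0.1032 = 45.408 mL.
Additional alveolar pressure from trapping ≈ V_trapped / C = 45.408 / 26.347 = 1.723 cmH2O.

1.7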